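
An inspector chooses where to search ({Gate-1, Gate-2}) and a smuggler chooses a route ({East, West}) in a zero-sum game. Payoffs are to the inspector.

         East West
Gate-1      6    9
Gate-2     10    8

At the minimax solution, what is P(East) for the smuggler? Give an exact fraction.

1/5

Row minima: Gate-1 → 6, Gate-2 → 8; maximin = 8.
Column maxima: East → 10, West → 9; minimax = 9.
8 ≠ 9, so there is no saddle point; optimal play is mixed.
Let the inspector play Gate-1 with probability p. Expected payoff against East: 6p + 10(1−p) = −4p + 10; against West: 9p + 8(1−p) = p + 8.
Setting these equal: −4p + 10 = p + 8 ⇒ −5p = -2 ⇒ p = 2/5, and the value is (-4)·(2/5) + 10 = 42/5.
For the smuggler: with q = P(East), equating Gate-1's and Gate-2's payoffs gives −3q + 9 = 2q + 8 ⇒ q = 1/5.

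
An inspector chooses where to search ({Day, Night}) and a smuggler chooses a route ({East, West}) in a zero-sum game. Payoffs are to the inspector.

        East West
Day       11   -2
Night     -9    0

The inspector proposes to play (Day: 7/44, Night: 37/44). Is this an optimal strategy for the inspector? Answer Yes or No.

Against East this mix gives (7/44)·11 + (37/44)·(-9) = -64/11.
Against West this mix gives (7/44)·(-2) + (37/44)·0 = -7/22.
The smuggler will play East, holding the inspector to -64/11. Shifting weight toward the row that does better against East would raise this floor (the equalizing mix achieves -9/11 against both East and West), so the proposed strategy is not optimal.

No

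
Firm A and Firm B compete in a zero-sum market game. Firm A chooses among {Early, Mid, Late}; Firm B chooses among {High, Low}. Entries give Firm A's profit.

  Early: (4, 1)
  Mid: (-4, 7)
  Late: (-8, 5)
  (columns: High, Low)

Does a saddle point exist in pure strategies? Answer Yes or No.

Row minima: Early → 1, Mid → -4, Late → -8; maximin = 1.
Column maxima: High → 4, Low → 7; minimax = 4.
1 ≠ 4, so no pure-strategy equilibrium exists.

No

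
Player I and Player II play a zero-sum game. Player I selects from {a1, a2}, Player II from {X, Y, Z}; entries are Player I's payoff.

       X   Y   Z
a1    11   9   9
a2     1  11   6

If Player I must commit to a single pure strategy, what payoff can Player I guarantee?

9

Row minima: a1 → 9, a2 → 1.
The best of these is 9.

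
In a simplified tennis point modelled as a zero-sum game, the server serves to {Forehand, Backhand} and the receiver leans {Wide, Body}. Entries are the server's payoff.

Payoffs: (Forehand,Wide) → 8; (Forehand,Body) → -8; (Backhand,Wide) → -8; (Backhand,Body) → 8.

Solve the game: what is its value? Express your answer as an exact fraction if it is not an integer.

0

Row minima: Forehand → -8, Backhand → -8; maximin = -8.
Column maxima: Wide → 8, Body → 8; minimax = 8.
-8 ≠ 8, so there is no saddle point; optimal play is mixed.
Let the server play Forehand with probability p. Expected payoff against Wide: 8p + (-8)(1−p) = 16p − 8; against Body: (-8)p + 8(1−p) = −16p + 8.
Setting these equal: 16p − 8 = −16p + 8 ⇒ 32p = 16 ⇒ p = 1/2, and the value is (16)·(1/2) − 8 = 0.
For the receiver: with q = P(Wide), equating Forehand's and Backhand's payoffs gives 16q − 8 = −16q + 8 ⇒ q = 1/2.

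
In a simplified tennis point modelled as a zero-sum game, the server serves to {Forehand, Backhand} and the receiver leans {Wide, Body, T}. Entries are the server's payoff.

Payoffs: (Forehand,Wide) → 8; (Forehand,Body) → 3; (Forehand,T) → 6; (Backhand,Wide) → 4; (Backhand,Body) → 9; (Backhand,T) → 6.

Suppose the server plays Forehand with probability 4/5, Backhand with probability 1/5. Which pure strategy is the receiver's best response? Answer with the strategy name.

If the receiver plays Wide, the server's expected payoff is (4/5)·8 + (1/5)·4 = 36/5.
If the receiver plays Body, the server's expected payoff is (4/5)·3 + (1/5)·9 = 21/5.
If the receiver plays T, the server's expected payoff is (4/5)·6 + (1/5)·6 = 6.
The receiver minimizes the server's payoff; the smallest is 21/5, so the best response is Body.

Body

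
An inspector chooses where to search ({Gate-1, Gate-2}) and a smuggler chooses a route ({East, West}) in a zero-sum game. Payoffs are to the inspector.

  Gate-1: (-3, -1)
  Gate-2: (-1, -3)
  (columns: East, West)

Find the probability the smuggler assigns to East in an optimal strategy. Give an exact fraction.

Row minima: Gate-1 → -3, Gate-2 → -3; maximin = -3.
Column maxima: East → -1, West → -1; minimax = -1.
-3 ≠ -1, so there is no saddle point; optimal play is mixed.
Let the inspector play Gate-1 with probability p. Expected payoff against East: (-3)p + (-1)(1−p) = −2p − 1; against West: (-1)p + (-3)(1−p) = 2p − 3.
Setting these equal: −2p − 1 = 2p − 3 ⇒ −4p = -2 ⇒ p = 1/2, and the value is (-2)·(1/2) − 1 = -2.
For the smuggler: with q = P(East), equating Gate-1's and Gate-2's payoffs gives −2q − 1 = 2q − 3 ⇒ q = 1/2.

1/2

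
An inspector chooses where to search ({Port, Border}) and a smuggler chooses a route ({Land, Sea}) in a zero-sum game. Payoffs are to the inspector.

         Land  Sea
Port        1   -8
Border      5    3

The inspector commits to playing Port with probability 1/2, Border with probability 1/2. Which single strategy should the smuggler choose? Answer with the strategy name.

If the smuggler plays Land, the inspector's expected payoff is (1/2)·1 + (1/2)·5 = 3.
If the smuggler plays Sea, the inspector's expected payoff is (1/2)·(-8) + (1/2)·3 = -5/2.
The smuggler minimizes the inspector's payoff; the smallest is -5/2, so the best response is Sea.

Sea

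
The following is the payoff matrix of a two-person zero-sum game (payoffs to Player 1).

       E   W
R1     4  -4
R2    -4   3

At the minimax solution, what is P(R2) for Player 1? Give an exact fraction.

8/15

Row minima: R1 → -4, R2 → -4; maximin = -4.
Column maxima: E → 4, W → 3; minimax = 3.
-4 ≠ 3, so there is no saddle point; optimal play is mixed.
Let Player 1 play R1 with probability p. Expected payoff against E: 4p + (-4)(1−p) = 8p − 4; against W: (-4)p + 3(1−p) = −7p + 3.
Setting these equal: 8p − 4 = −7p + 3 ⇒ 15p = 7 ⇒ p = 7/15, and the value is (8)·(7/15) − 4 = -4/15.
For Player 2: with q = P(E), equating R1's and R2's payoffs gives 8q − 4 = −7q + 3 ⇒ q = 7/15.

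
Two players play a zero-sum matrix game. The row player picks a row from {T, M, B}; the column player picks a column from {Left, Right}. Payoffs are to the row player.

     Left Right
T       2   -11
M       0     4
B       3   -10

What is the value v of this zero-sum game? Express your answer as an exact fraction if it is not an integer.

Row minima: T → -11, M → 0, B → -10; maximin = 0.
Column maxima: Left → 3, Right → 4; minimax = 3.
0 ≠ 3, so there is no saddle point; optimal play is mixed.
T is strictly dominated by B, so the row player never plays it.
On the remaining 2×2 (M, B vs Left, Right):
Let the row player play M with probability p. Expected payoff against Left: 0p + 3(1−p) = −3p + 3; against Right: 4p + (-10)(1−p) = 14p − 10.
Setting these equal: −3p + 3 = 14p − 10 ⇒ −17p = -13 ⇒ p = 13/17, and the value is (-3)·(13/17) + 3 = 12/17.
For the column player: with q = P(Left), equating M's and B's payoffs gives −4q + 4 = 13q − 10 ⇒ q = 14/17.

12/17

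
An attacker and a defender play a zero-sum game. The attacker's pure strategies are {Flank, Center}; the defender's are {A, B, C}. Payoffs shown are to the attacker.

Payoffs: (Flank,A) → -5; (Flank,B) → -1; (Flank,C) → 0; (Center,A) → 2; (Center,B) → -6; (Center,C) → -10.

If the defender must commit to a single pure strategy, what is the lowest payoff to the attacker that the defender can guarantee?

-1

Column maxima: A → 2, B → -1, C → 0.
The smallest of these is -1.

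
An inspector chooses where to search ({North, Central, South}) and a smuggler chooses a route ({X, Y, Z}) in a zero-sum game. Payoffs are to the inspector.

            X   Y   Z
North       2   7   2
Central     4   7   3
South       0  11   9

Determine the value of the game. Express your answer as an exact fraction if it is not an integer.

Row minima: North → 2, Central → 3, South → 0; maximin = 3.
Column maxima: X → 4, Y → 11, Z → 9; minimax = 4.
3 ≠ 4, so there is no saddle point; optimal play is mixed.
Y is strictly dominated by X (it gives the inspector strictly more in every row), so the smuggler never plays it.
With Y eliminated, North is strictly dominated by Central (Central gives the inspector strictly more in every remaining column), so the inspector never plays it.
On the remaining 2×2 (Central, South vs X, Z):
Let the inspector play Central with probability p. Expected payoff against X: 4p + 0(1−p) = 4p; against Z: 3p + 9(1−p) = −6p + 9.
Setting these equal: 4p = −6p + 9 ⇒ 10p = 9 ⇒ p = 9/10, and the value is (4)·(9/10) = 18/5.
For the smuggler: with q = P(X), equating Central's and South's payoffs gives q + 3 = −9q + 9 ⇒ q = 3/5.

18/5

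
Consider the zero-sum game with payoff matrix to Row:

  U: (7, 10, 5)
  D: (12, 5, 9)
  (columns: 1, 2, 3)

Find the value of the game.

Row minima: U → 5, D → 5; maximin = 5.
Column maxima: 1 → 12, 2 → 10, 3 → 9; minimax = 9.
5 ≠ 9, so there is no saddle point; optimal play is mixed.
1 is strictly dominated by 3 (it gives Row strictly more in every row), so Column never plays it.
On the remaining 2×2 (U, D vs 2, 3):
Let Row play U with probability p. Expected payoff against 2: 10p + 5(1−p) = 5p + 5; against 3: 5p + 9(1−p) = −4p + 9.
Setting these equal: 5p + 5 = −4p + 9 ⇒ 9p = 4 ⇒ p = 4/9, and the value is (5)·(4/9) + 5 = 65/9.
For Column: with q = P(2), equating U's and D's payoffs gives 5q + 5 = −4q + 9 ⇒ q = 4/9.

65/9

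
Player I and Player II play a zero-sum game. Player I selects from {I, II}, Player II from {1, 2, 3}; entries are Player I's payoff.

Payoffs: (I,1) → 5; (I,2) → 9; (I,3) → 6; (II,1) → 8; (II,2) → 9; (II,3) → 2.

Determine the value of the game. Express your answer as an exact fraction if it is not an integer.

Row minima: I → 5, II → 2; maximin = 5.
Column maxima: 1 → 8, 2 → 9, 3 → 6; minimax = 6.
5 ≠ 6, so there is no saddle point; optimal play is mixed.
2 is strictly dominated by 1 (it gives Player I strictly more in every row), so Player II never plays it.
On the remaining 2×2 (I, II vs 1, 3):
Let Player I play I with probability p. Expected payoff against 1: 5p + 8(1−p) = −3p + 8; against 3: 6p + 2(1−p) = 4p + 2.
Setting these equal: −3p + 8 = 4p + 2 ⇒ −7p = -6 ⇒ p = 6/7, and the value is (-3)·(6/7) + 8 = 38/7.
For Player II: with q = P(1), equating I's and II's payoffs gives −q + 6 = 6q + 2 ⇒ q = 4/7.

38/7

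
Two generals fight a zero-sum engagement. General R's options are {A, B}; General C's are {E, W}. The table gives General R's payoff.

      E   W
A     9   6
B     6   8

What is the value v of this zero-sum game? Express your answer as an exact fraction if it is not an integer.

Row minima: A → 6, B → 6; maximin = 6.
Column maxima: E → 9, W → 8; minimax = 8.
6 ≠ 8, so there is no saddle point; optimal play is mixed.
Let General R play A with probability p. Expected payoff against E: 9p + 6(1−p) = 3p + 6; against W: 6p + 8(1−p) = −2p + 8.
Setting these equal: 3p + 6 = −2p + 8 ⇒ 5p = 2 ⇒ p = 2/5, and the value is (3)·(2/5) + 6 = 36/5.
For General C: with q = P(E), equating A's and B's payoffs gives 3q + 6 = −2q + 8 ⇒ q = 2/5.

36/5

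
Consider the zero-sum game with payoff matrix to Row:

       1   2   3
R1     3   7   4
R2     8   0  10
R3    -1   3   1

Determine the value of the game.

14/3

Row minima: R1 → 3, R2 → 0, R3 → -1; maximin = 3.
Column maxima: 1 → 8, 2 → 7, 3 → 10; minimax = 7.
3 ≠ 7, so there is no saddle point; optimal play is mixed.
R3 is strictly dominated by R1, so Row never plays it.
3 is strictly dominated by 1 (it gives Row strictly more in every row), so Column never plays it.
On the remaining 2×2 (R1, R2 vs 1, 2):
Let Row play R1 with probability p. Expected payoff against 1: 3p + 8(1−p) = −5p + 8; against 2: 7p + 0(1−p) = 7p.
Setting these equal: −5p + 8 = 7p ⇒ −12p = -8 ⇒ p = 2/3, and the value is (-5)·(2/3) + 8 = 14/3.
For Column: with q = P(1), equating R1's and R2's payoffs gives −4q + 7 = 8q ⇒ q = 7/12.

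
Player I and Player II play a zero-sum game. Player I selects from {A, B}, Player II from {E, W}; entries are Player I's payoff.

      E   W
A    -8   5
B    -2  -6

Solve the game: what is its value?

Row minima: A → -8, B → -6; maximin = -6.
Column maxima: E → -2, W → 5; minimax = -2.
-6 ≠ -2, so there is no saddle point; optimal play is mixed.
Let Player I play A with probability p. Expected payoff against E: (-8)p + (-2)(1−p) = −6p − 2; against W: 5p + (-6)(1−p) = 11p − 6.
Setting these equal: −6p − 2 = 11p − 6 ⇒ −17p = -4 ⇒ p = 4/17, and the value is (-6)·(4/17) − 2 = -58/17.
For Player II: with q = P(E), equating A's and B's payoffs gives −13q + 5 = 4q − 6 ⇒ q = 11/17.

-58/17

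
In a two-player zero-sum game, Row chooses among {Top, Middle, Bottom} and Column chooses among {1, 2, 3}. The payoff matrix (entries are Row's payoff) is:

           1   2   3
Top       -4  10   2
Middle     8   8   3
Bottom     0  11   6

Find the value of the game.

Row minima: Top → -4, Middle → 3, Bottom → 0; maximin = 3.
Column maxima: 1 → 8, 2 → 11, 3 → 6; minimax = 6.
3 ≠ 6, so there is no saddle point; optimal play is mixed.
Top is strictly dominated by Bottom, so Row never plays it.
2 is strictly dominated by 3 (it gives Row strictly more in every row), so Column never plays it.
On the remaining 2×2 (Middle, Bottom vs 1, 3):
Let Row play Middle with probability p. Expected payoff against 1: 8p + 0(1−p) = 8p; against 3: 3p + 6(1−p) = −3p + 6.
Setting these equal: 8p = −3p + 6 ⇒ 11p = 6 ⇒ p = 6/11, and the value is (8)·(6/11) = 48/11.
For Column: with q = P(1), equating Middle's and Bottom's payoffs gives 5q + 3 = −6q + 6 ⇒ q = 3/11.

48/11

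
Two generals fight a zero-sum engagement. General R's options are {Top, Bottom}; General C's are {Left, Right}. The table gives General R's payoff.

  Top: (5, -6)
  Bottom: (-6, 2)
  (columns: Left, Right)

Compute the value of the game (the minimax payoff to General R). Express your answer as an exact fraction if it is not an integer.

Row minima: Top → -6, Bottom → -6; maximin = -6.
Column maxima: Left → 5, Right → 2; minimax = 2.
-6 ≠ 2, so there is no saddle point; optimal play is mixed.
Let General R play Top with probability p. Expected payoff against Left: 5p + (-6)(1−p) = 11p − 6; against Right: (-6)p + 2(1−p) = −8p + 2.
Setting these equal: 11p − 6 = −8p + 2 ⇒ 19p = 8 ⇒ p = 8/19, and the value is (11)·(8/19) − 6 = -26/19.
For General C: with q = P(Left), equating Top's and Bottom's payoffs gives 11q − 6 = −8q + 2 ⇒ q = 8/19.

-26/19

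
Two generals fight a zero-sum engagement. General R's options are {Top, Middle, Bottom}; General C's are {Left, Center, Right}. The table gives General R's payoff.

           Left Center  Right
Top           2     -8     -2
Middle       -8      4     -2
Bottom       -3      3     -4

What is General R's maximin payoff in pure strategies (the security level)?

Row minima: Top → -8, Middle → -8, Bottom → -4.
The best of these is -4.

-4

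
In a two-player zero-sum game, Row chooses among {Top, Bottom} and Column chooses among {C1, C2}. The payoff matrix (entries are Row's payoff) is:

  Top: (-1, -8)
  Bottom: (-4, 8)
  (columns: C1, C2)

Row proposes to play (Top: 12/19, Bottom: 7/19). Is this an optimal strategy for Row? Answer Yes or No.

Against C1 this mix gives (12/19)·(-1) + (7/19)·(-4) = -40/19.
Against C2 this mix gives (12/19)·(-8) + (7/19)·8 = -40/19.
All of Column's active replies (C1, C2) yield -40/19, and no column does worse for Row. The mix makes Column indifferent and guarantees -40/19, so it is optimal.

Yes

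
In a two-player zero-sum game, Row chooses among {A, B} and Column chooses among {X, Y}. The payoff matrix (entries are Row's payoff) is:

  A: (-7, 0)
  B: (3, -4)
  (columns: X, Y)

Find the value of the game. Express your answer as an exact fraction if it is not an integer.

-2

Row minima: A → -7, B → -4; maximin = -4.
Column maxima: X → 3, Y → 0; minimax = 0.
-4 ≠ 0, so there is no saddle point; optimal play is mixed.
Let Row play A with probability p. Expected payoff against X: (-7)p + 3(1−p) = −10p + 3; against Y: 0p + (-4)(1−p) = 4p − 4.
Setting these equal: −10p + 3 = 4p − 4 ⇒ −14p = -7 ⇒ p = 1/2, and the value is (-10)·(1/2) + 3 = -2.
For Column: with q = P(X), equating A's and B's payoffs gives −7q = 7q − 4 ⇒ q = 2/7.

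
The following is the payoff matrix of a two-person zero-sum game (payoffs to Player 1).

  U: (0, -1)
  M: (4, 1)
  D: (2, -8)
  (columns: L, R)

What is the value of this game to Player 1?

1

Row minima: U → -1, M → 1, D → -8; maximin = 1.
Column maxima: L → 4, R → 1; minimax = 1.
Since maximin = minimax = 1, there is a saddle point and the value is 1.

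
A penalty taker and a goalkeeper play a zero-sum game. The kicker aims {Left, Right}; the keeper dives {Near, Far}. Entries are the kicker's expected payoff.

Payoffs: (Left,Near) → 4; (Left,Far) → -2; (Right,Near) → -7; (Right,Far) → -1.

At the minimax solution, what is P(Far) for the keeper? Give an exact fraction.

Row minima: Left → -2, Right → -7; maximin = -2.
Column maxima: Near → 4, Far → -1; minimax = -1.
-2 ≠ -1, so there is no saddle point; optimal play is mixed.
Let the kicker play Left with probability p. Expected payoff against Near: 4p + (-7)(1−p) = 11p − 7; against Far: (-2)p + (-1)(1−p) = −p − 1.
Setting these equal: 11p − 7 = −p − 1 ⇒ 12p = 6 ⇒ p = 1/2, and the value is (11)·(1/2) − 7 = -3/2.
For the keeper: with q = P(Near), equating Left's and Right's payoffs gives 6q − 2 = −6q − 1 ⇒ q = 1/12.

11/12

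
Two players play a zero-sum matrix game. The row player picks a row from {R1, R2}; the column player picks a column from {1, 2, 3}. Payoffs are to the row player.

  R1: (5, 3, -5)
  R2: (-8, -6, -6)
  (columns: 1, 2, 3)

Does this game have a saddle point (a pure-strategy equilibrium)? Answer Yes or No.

Row minima: R1 → -5, R2 → -8; maximin = -5.
Column maxima: 1 → 5, 2 → 3, 3 → -5; minimax = -5.
maximin = minimax = -5, so a saddle point exists.

Yes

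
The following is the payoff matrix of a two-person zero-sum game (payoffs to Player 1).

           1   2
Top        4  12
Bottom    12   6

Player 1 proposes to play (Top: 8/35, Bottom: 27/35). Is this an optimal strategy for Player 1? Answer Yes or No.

No

Against 1 this mix gives (8/35)·4 + (27/35)·12 = 356/35.
Against 2 this mix gives (8/35)·12 + (27/35)·6 = 258/35.
Player 2 will play 2, holding Player 1 to 258/35. Shifting weight toward the row that does better against 2 would raise this floor (the equalizing mix achieves 60/7 against both 2 and 1), so the proposed strategy is not optimal.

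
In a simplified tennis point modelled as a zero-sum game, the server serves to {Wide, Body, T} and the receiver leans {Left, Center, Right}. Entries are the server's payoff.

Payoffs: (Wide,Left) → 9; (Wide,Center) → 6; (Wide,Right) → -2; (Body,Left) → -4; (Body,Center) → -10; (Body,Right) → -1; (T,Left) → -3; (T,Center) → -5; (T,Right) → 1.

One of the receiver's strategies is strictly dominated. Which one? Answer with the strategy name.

Left

Center holds the server's payoff strictly below Left in every row: 6 < 9, -10 < -4, -5 < -3.
So Left is strictly dominated for the receiver.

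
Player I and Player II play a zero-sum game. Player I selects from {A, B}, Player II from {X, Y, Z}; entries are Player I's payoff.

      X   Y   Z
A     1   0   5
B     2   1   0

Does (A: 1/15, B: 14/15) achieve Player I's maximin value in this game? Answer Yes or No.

Against X this mix gives (1/15)·1 + (14/15)·2 = 29/15.
Against Y this mix gives (1/15)·0 + (14/15)·1 = 14/15.
Against Z this mix gives (1/15)·5 + (14/15)·0 = 1/3.
Player II will play Z, holding Player I to 1/3. Shifting weight toward the row that does better against Z would raise this floor (the equalizing mix achieves 5/6 against both Z and Y), so the proposed strategy is not optimal.

No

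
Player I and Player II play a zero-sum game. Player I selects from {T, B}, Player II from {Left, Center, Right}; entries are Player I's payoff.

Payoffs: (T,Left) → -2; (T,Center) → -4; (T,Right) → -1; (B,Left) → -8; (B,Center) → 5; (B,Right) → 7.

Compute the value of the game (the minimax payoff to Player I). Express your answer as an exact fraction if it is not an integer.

-14/5

Row minima: T → -4, B → -8; maximin = -4.
Column maxima: Left → -2, Center → 5, Right → 7; minimax = -2.
-4 ≠ -2, so there is no saddle point; optimal play is mixed.
Right is strictly dominated by Left (it gives Player I strictly more in every row), so Player II never plays it.
On the remaining 2×2 (T, B vs Left, Center):
Let Player I play T with probability p. Expected payoff against Left: (-2)p + (-8)(1−p) = 6p − 8; against Center: (-4)p + 5(1−p) = −9p + 5.
Setting these equal: 6p − 8 = −9p + 5 ⇒ 15p = 13 ⇒ p = 13/15, and the value is (6)·(13/15) − 8 = -14/5.
For Player II: with q = P(Left), equating T's and B's payoffs gives 2q − 4 = −13q + 5 ⇒ q = 3/5.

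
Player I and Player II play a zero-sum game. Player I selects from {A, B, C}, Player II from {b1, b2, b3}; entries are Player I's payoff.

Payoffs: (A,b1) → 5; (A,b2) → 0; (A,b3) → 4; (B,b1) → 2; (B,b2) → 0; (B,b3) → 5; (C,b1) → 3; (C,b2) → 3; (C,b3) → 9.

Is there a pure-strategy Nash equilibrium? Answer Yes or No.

Yes

Row minima: A → 0, B → 0, C → 3; maximin = 3.
Column maxima: b1 → 5, b2 → 3, b3 → 9; minimax = 3.
maximin = minimax = 3, so a saddle point exists.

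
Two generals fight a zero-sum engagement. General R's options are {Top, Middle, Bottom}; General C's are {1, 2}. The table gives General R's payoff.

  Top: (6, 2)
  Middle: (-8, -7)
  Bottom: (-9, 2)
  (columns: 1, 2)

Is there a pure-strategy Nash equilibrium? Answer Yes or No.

Yes

Row minima: Top → 2, Middle → -8, Bottom → -9; maximin = 2.
Column maxima: 1 → 6, 2 → 2; minimax = 2.
maximin = minimax = 2, so a saddle point exists.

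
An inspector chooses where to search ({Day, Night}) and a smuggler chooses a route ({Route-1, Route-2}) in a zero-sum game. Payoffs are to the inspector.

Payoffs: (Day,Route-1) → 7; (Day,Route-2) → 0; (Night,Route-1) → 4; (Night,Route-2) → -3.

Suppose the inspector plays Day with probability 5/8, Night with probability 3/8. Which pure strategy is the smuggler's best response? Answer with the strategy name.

Route-2

If the smuggler plays Route-1, the inspector's expected payoff is (5/8)·7 + (3/8)·4 = 47/8.
If the smuggler plays Route-2, the inspector's expected payoff is (5/8)·0 + (3/8)·(-3) = -9/8.
The smuggler minimizes the inspector's payoff; the smallest is -9/8, so the best response is Route-2.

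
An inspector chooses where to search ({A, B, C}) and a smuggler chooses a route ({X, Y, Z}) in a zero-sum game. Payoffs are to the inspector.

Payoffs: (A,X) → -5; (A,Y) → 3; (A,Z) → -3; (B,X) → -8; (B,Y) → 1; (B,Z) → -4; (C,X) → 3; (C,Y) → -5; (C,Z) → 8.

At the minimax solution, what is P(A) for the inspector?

Row minima: A → -5, B → -8, C → -5; maximin = -5.
Column maxima: X → 3, Y → 3, Z → 8; minimax = 3.
-5 ≠ 3, so there is no saddle point; optimal play is mixed.
B is strictly dominated by A, so the inspector never plays it.
Z is strictly dominated by X (it gives the inspector strictly more in every row), so the smuggler never plays it.
On the remaining 2×2 (A, C vs X, Y):
Let the inspector play A with probability p. Expected payoff against X: (-5)p + 3(1−p) = −8p + 3; against Y: 3p + (-5)(1−p) = 8p − 5.
Setting these equal: −8p + 3 = 8p − 5 ⇒ −16p = -8 ⇒ p = 1/2, and the value is (-8)·(1/2) + 3 = -1.
For the smuggler: with q = P(X), equating A's and C's payoffs gives −8q + 3 = 8q − 5 ⇒ q = 1/2.

1/2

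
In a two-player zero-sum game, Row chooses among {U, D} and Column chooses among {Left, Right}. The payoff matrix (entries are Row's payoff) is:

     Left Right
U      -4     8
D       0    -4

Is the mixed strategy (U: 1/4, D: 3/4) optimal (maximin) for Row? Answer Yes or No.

Yes

Against Left this mix gives (1/4)·(-4) + (3/4)·0 = -1.
Against Right this mix gives (1/4)·8 + (3/4)·(-4) = -1.
All of Column's active replies (Left, Right) yield -1, and no column does worse for Row. The mix makes Column indifferent and guarantees -1, so it is optimal.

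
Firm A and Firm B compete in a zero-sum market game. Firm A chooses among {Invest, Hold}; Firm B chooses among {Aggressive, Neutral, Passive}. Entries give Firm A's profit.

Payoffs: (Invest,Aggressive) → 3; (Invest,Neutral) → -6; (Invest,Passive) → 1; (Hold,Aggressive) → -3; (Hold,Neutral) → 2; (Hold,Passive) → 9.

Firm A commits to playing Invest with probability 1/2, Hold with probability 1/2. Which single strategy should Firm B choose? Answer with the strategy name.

Neutral

If Firm B plays Aggressive, Firm A's expected payoff is (1/2)·3 + (1/2)·(-3) = 0.
If Firm B plays Neutral, Firm A's expected payoff is (1/2)·(-6) + (1/2)·2 = -2.
If Firm B plays Passive, Firm A's expected payoff is (1/2)·1 + (1/2)·9 = 5.
Firm B minimizes Firm A's payoff; the smallest is -2, so the best response is Neutral.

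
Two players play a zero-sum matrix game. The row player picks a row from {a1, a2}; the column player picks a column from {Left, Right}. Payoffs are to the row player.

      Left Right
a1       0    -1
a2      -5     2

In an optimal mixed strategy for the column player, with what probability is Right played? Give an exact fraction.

5/8

Row minima: a1 → -1, a2 → -5; maximin = -1.
Column maxima: Left → 0, Right → 2; minimax = 0.
-1 ≠ 0, so there is no saddle point; optimal play is mixed.
Let the row player play a1 with probability p. Expected payoff against Left: 0p + (-5)(1−p) = 5p − 5; against Right: (-1)p + 2(1−p) = −3p + 2.
Setting these equal: 5p − 5 = −3p + 2 ⇒ 8p = 7 ⇒ p = 7/8, and the value is (5)·(7/8) − 5 = -5/8.
For the column player: with q = P(Left), equating a1's and a2's payoffs gives q − 1 = −7q + 2 ⇒ q = 3/8.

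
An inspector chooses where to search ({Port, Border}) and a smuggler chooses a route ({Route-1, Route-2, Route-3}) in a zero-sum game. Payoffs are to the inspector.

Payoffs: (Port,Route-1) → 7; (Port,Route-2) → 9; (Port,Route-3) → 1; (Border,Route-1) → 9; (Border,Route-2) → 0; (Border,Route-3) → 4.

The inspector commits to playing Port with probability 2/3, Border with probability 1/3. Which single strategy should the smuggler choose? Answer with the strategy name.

If the smuggler plays Route-1, the inspector's expected payoff is (2/3)·7 + (1/3)·9 = 23/3.
If the smuggler plays Route-2, the inspector's expected payoff is (2/3)·9 + (1/3)·0 = 6.
If the smuggler plays Route-3, the inspector's expected payoff is (2/3)·1 + (1/3)·4 = 2.
The smuggler minimizes the inspector's payoff; the smallest is 2, so the best response is Route-3.

Route-3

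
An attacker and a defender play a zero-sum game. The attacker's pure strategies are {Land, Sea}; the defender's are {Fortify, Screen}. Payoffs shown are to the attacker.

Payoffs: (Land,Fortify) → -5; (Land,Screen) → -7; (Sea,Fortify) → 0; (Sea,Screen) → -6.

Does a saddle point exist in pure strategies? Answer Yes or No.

Yes

Row minima: Land → -7, Sea → -6; maximin = -6.
Column maxima: Fortify → 0, Screen → -6; minimax = -6.
maximin = minimax = -6, so a saddle point exists.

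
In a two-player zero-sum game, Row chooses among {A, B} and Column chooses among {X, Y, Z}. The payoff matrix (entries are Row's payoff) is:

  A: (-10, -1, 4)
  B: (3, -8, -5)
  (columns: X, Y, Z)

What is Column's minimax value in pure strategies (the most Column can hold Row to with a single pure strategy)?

-1

Column maxima: X → 3, Y → -1, Z → 4.
The smallest of these is -1.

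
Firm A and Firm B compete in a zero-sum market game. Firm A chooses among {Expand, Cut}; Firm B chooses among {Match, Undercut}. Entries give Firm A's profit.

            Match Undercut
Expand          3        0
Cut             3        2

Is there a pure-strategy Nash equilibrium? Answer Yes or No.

Yes

Row minima: Expand → 0, Cut → 2; maximin = 2.
Column maxima: Match → 3, Undercut → 2; minimax = 2.
maximin = minimax = 2, so a saddle point exists.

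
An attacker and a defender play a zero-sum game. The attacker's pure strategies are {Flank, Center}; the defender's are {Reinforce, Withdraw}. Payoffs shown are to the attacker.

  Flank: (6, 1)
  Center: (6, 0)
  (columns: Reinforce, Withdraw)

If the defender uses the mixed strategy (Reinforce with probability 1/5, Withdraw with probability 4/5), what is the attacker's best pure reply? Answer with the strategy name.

Expected payoff of Flank: (1/5)·6 + (4/5)·1 = 2.
Expected payoff of Center: (1/5)·6 + (4/5)·0 = 6/5.
The largest is 2, so the attacker's best response is Flank.

Flank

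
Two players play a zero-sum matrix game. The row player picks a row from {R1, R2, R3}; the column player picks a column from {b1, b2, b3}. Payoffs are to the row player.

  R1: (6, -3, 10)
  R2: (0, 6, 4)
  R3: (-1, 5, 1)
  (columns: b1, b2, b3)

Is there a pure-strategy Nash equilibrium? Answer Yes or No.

Row minima: R1 → -3, R2 → 0, R3 → -1; maximin = 0.
Column maxima: b1 → 6, b2 → 6, b3 → 10; minimax = 6.
0 ≠ 6, so no pure-strategy equilibrium exists.

No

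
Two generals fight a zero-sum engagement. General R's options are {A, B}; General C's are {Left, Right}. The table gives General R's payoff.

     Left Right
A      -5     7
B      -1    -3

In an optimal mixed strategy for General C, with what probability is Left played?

5/7

Row minima: A → -5, B → -3; maximin = -3.
Column maxima: Left → -1, Right → 7; minimax = -1.
-3 ≠ -1, so there is no saddle point; optimal play is mixed.
Let General R play A with probability p. Expected payoff against Left: (-5)p + (-1)(1−p) = −4p − 1; against Right: 7p + (-3)(1−p) = 10p − 3.
Setting these equal: −4p − 1 = 10p − 3 ⇒ −14p = -2 ⇒ p = 1/7, and the value is (-4)·(1/7) − 1 = -11/7.
For General C: with q = P(Left), equating A's and B's payoffs gives −12q + 7 = 2q − 3 ⇒ q = 5/7.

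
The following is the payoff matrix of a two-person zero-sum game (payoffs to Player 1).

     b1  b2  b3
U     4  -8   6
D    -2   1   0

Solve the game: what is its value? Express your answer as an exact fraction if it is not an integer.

Row minima: U → -8, D → -2; maximin = -2.
Column maxima: b1 → 4, b2 → 1, b3 → 6; minimax = 1.
-2 ≠ 1, so there is no saddle point; optimal play is mixed.
b3 is strictly dominated by b1 (it gives Player 1 strictly more in every row), so Player 2 never plays it.
On the remaining 2×2 (U, D vs b1, b2):
Let Player 1 play U with probability p. Expected payoff against b1: 4p + (-2)(1−p) = 6p − 2; against b2: (-8)p + 1(1−p) = −9p + 1.
Setting these equal: 6p − 2 = −9p + 1 ⇒ 15p = 3 ⇒ p = 1/5, and the value is (6)·(1/5) − 2 = -4/5.
For Player 2: with q = P(b1), equating U's and D's payoffs gives 12q − 8 = −3q + 1 ⇒ q = 3/5.

-4/5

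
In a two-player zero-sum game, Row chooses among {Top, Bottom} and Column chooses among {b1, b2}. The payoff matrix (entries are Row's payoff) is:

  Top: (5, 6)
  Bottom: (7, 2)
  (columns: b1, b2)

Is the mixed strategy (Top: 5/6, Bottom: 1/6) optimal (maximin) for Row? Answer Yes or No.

Yes

Against b1 this mix gives (5/6)·5 + (1/6)·7 = 16/3.
Against b2 this mix gives (5/6)·6 + (1/6)·2 = 16/3.
All of Column's active replies (b1, b2) yield 16/3, and no column does worse for Row. The mix makes Column indifferent and guarantees 16/3, so it is optimal.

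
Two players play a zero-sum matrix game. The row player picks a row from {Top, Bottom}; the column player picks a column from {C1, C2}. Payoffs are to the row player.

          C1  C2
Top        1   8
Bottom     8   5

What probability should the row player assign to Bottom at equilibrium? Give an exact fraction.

7/10

Row minima: Top → 1, Bottom → 5; maximin = 5.
Column maxima: C1 → 8, C2 → 8; minimax = 8.
5 ≠ 8, so there is no saddle point; optimal play is mixed.
Let the row player play Top with probability p. Expected payoff against C1: 1p + 8(1−p) = −7p + 8; against C2: 8p + 5(1−p) = 3p + 5.
Setting these equal: −7p + 8 = 3p + 5 ⇒ −10p = -3 ⇒ p = 3/10, and the value is (-7)·(3/10) + 8 = 59/10.
For the column player: with q = P(C1), equating Top's and Bottom's payoffs gives −7q + 8 = 3q + 5 ⇒ q = 3/10.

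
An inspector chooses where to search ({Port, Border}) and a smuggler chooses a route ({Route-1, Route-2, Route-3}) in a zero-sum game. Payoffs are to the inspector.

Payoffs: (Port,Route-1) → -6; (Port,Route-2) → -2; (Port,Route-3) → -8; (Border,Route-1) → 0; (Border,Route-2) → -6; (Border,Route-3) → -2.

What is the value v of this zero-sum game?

-22/5

Row minima: Port → -8, Border → -6; maximin = -6.
Column maxima: Route-1 → 0, Route-2 → -2, Route-3 → -2; minimax = -2.
-6 ≠ -2, so there is no saddle point; optimal play is mixed.
Route-1 is strictly dominated by Route-3 (it gives the inspector strictly more in every row), so the smuggler never plays it.
On the remaining 2×2 (Port, Border vs Route-2, Route-3):
Let the inspector play Port with probability p. Expected payoff against Route-2: (-2)p + (-6)(1−p) = 4p − 6; against Route-3: (-8)p + (-2)(1−p) = −6p − 2.
Setting these equal: 4p − 6 = −6p − 2 ⇒ 10p = 4 ⇒ p = 2/5, and the value is (4)·(2/5) − 6 = -22/5.
For the smuggler: with q = P(Route-2), equating Port's and Border's payoffs gives 6q − 8 = −4q − 2 ⇒ q = 3/5.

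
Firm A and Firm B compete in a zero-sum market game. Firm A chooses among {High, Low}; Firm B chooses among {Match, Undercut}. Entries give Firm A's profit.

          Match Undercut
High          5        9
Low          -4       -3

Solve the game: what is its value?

5

Row minima: High → 5, Low → -4; maximin = 5.
Column maxima: Match → 5, Undercut → 9; minimax = 5.
Since maximin = minimax = 5, there is a saddle point and the value is 5.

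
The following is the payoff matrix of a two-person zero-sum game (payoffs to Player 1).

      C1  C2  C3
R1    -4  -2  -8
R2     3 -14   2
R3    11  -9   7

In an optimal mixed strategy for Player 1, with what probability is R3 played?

3/11

Row minima: R1 → -8, R2 → -14, R3 → -9; maximin = -8.
Column maxima: C1 → 11, C2 → -2, C3 → 7; minimax = -2.
-8 ≠ -2, so there is no saddle point; optimal play is mixed.
R2 is strictly dominated by R3, so Player 1 never plays it.
C1 is strictly dominated by C3 (it gives Player 1 strictly more in every row), so Player 2 never plays it.
On the remaining 2×2 (R1, R3 vs C2, C3):
Let Player 1 play R1 with probability p. Expected payoff against C2: (-2)p + (-9)(1−p) = 7p − 9; against C3: (-8)p + 7(1−p) = −15p + 7.
Setting these equal: 7p − 9 = −15p + 7 ⇒ 22p = 16 ⇒ p = 8/11, and the value is (7)·(8/11) − 9 = -43/11.
For Player 2: with q = P(C2), equating R1's and R3's payoffs gives 6q − 8 = −16q + 7 ⇒ q = 15/22.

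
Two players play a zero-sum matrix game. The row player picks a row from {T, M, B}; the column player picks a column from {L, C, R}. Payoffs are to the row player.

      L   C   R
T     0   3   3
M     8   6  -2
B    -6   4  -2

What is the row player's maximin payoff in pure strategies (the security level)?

0

Row minima: T → 0, M → -2, B → -6.
The best of these is 0.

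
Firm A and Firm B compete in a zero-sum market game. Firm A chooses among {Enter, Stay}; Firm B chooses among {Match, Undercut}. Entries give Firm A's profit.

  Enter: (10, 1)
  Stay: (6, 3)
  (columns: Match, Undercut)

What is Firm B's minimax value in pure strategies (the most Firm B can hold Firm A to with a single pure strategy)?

Column maxima: Match → 10, Undercut → 3.
The smallest of these is 3.

3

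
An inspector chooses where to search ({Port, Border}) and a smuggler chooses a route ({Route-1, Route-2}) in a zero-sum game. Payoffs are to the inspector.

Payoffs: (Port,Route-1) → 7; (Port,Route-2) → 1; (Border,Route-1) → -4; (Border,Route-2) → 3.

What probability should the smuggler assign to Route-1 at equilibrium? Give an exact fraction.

Row minima: Port → 1, Border → -4; maximin = 1.
Column maxima: Route-1 → 7, Route-2 → 3; minimax = 3.
1 ≠ 3, so there is no saddle point; optimal play is mixed.
Let the inspector play Port with probability p. Expected payoff against Route-1: 7p + (-4)(1−p) = 11p − 4; against Route-2: 1p + 3(1−p) = −2p + 3.
Setting these equal: 11p − 4 = −2p + 3 ⇒ 13p = 7 ⇒ p = 7/13, and the value is (11)·(7/13) − 4 = 25/13.
For the smuggler: with q = P(Route-1), equating Port's and Border's payoffs gives 6q + 1 = −7q + 3 ⇒ q = 2/13.

2/13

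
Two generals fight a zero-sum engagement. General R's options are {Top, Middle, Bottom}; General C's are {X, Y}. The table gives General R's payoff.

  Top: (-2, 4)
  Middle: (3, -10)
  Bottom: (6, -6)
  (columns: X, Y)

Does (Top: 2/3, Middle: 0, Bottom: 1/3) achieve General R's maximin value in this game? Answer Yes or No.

Against X this mix gives (2/3)·(-2) + (1/3)·6 = 2/3.
Against Y this mix gives (2/3)·4 + (1/3)·(-6) = 2/3.
All of General C's active replies (X, Y) yield 2/3, and no column does worse for General R. The mix makes General C indifferent and guarantees 2/3, so it is optimal.

Yes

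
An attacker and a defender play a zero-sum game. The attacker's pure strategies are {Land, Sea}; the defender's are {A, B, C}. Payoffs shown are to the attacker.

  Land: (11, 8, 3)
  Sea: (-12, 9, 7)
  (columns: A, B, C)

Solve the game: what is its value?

Row minima: Land → 3, Sea → -12; maximin = 3.
Column maxima: A → 11, B → 9, C → 7; minimax = 7.
3 ≠ 7, so there is no saddle point; optimal play is mixed.
B is strictly dominated by C (it gives the attacker strictly more in every row), so the defender never plays it.
On the remaining 2×2 (Land, Sea vs A, C):
Let the attacker play Land with probability p. Expected payoff against A: 11p + (-12)(1−p) = 23p − 12; against C: 3p + 7(1−p) = −4p + 7.
Setting these equal: 23p − 12 = −4p + 7 ⇒ 27p = 19 ⇒ p = 19/27, and the value is (23)·(19/27) − 12 = 113/27.
For the defender: with q = P(A), equating Land's and Sea's payoffs gives 8q + 3 = −19q + 7 ⇒ q = 4/27.

113/27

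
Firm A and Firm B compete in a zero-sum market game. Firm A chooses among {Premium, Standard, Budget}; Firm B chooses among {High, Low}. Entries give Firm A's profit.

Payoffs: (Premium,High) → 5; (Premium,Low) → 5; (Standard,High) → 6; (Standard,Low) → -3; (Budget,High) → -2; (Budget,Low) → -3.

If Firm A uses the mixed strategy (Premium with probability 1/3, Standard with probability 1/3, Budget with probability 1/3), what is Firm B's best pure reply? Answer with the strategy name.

Low

If Firm B plays High, Firm A's expected payoff is (1/3)·5 + (1/3)·6 + (1/3)·(-2) = 3.
If Firm B plays Low, Firm A's expected payoff is (1/3)·5 + (1/3)·(-3) + (1/3)·(-3) = -1/3.
Firm B minimizes Firm A's payoff; the smallest is -1/3, so the best response is Low.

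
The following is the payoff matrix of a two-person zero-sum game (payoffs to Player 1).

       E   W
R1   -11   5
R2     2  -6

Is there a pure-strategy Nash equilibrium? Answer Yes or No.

Row minima: R1 → -11, R2 → -6; maximin = -6.
Column maxima: E → 2, W → 5; minimax = 2.
-6 ≠ 2, so no pure-strategy equilibrium exists.

No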